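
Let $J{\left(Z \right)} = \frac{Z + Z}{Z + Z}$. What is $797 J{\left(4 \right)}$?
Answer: $797$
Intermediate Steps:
$J{\left(Z \right)} = 1$ ($J{\left(Z \right)} = \frac{2 Z}{2 Z} = 2 Z \frac{1}{2 Z} = 1$)
$797 J{\left(4 \right)} = 797 \cdot 1 = 797$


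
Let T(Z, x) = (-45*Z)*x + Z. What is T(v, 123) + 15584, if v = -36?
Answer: 214808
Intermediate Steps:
T(Z, x) = Z - 45*Z*x (T(Z, x) = -45*Z*x + Z = Z - 45*Z*x)
T(v, 123) + 15584 = -36*(1 - 45*123) + 15584 = -36*(1 - 5535) + 15584 = -36*(-5534) + 15584 = 199224 + 15584 = 214808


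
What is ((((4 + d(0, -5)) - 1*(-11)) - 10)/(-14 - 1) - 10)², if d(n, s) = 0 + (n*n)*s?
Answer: 961/9 ≈ 106.78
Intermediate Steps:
d(n, s) = s*n² (d(n, s) = 0 + n²*s = 0 + s*n² = s*n²)
((((4 + d(0, -5)) - 1*(-11)) - 10)/(-14 - 1) - 10)² = ((((4 - 5*0²) - 1*(-11)) - 10)/(-14 - 1) - 10)² = ((((4 - 5*0) + 11) - 10)/(-15) - 10)² = ((((4 + 0) + 11) - 10)*(-1/15) - 10)² = (((4 + 11) - 10)*(-1/15) - 10)² = ((15 - 10)*(-1/15) - 10)² = (5*(-1/15) - 10)² = (-⅓ - 10)² = (-31/3)² = 961/9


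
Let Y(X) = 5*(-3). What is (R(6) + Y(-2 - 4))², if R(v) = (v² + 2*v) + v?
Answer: 1521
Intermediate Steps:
R(v) = v² + 3*v
Y(X) = -15
(R(6) + Y(-2 - 4))² = (6*(3 + 6) - 15)² = (6*9 - 15)² = (54 - 15)² = 39² = 1521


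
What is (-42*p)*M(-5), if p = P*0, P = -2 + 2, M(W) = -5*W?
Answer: 0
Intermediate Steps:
P = 0
p = 0 (p = 0*0 = 0)
(-42*p)*M(-5) = (-42*0)*(-5*(-5)) = 0*25 = 0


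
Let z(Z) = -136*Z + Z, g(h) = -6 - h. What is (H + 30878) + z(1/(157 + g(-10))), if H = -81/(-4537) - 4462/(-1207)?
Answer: 27226482612078/881661599 ≈ 30881.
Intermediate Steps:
H = 20341861/5476159 (H = -81*(-1/4537) - 4462*(-1/1207) = 81/4537 + 4462/1207 = 20341861/5476159 ≈ 3.7146)
z(Z) = -135*Z
(H + 30878) + z(1/(157 + g(-10))) = (20341861/5476159 + 30878) - 135/(157 + (-6 - 1*(-10))) = 169113179463/5476159 - 135/(157 + (-6 + 10)) = 169113179463/5476159 - 135/(157 + 4) = 169113179463/5476159 - 135/161 = 27226482612078/881661599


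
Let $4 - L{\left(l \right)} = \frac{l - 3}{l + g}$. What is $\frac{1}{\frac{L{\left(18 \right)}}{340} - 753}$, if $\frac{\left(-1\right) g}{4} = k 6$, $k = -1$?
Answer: $- \frac{280}{210837} \approx -0.001328$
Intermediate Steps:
$g = 24$ ($g = - 4 \left(\left(-1\right) 6\right) = \left(-4\right) \left(-6\right) = 24$)
$L{\left(l \right)} = 4 - \frac{-3 + l}{24 + l}$ ($L{\left(l \right)} = 4 - \frac{l - 3}{l + 24} = 4 - \frac{-3 + l}{24 + l}$)
$\frac{1}{\frac{L{\left(18 \right)}}{340} - 753} = \frac{1}{\frac{3 \frac{1}{24 + 18} \left(33 + 18\right)}{340} - 753} = \frac{1}{3 \cdot \frac{1}{42} \cdot 51 \cdot \frac{1}{340} - 753} = \frac{1}{\frac{51}{14} \cdot \frac{1}{340} - 753} = \frac{1}{\frac{3}{280} - 753} = \frac{1}{- \frac{210837}{280}} = - \frac{280}{210837}$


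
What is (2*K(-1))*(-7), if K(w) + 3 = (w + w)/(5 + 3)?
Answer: 91/2 ≈ 45.500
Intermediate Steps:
K(w) = -3 + w/4 (K(w) = -3 + (w + w)/(5 + 3) = -3 + (2*w)/8 = -3 + (2*w)*(⅛) = -3 + w/4)
(2*K(-1))*(-7) = (2*(-3 + (¼)*(-1)))*(-7) = (2*(-3 - ¼))*(-7) = (2*(-13/4))*(-7) = -13/2*(-7) = 91/2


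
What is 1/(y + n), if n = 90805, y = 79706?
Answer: 1/170511 ≈ 5.8647e-6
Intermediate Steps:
1/(y + n) = 1/(79706 + 90805) = 1/170511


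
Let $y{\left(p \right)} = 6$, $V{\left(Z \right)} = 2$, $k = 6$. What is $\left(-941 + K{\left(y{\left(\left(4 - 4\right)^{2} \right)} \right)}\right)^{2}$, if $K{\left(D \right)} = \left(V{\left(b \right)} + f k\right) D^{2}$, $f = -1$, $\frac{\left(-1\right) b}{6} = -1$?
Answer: $1177225$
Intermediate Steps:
$b = 6$ ($b = \left(-6\right) \left(-1\right) = 6$)
$K{\left(D \right)} = - 4 D^{2}$ ($K{\left(D \right)} = \left(2 - 6\right) D^{2} = - 4 D^{2}$)
$\left(-941 + K{\left(y{\left(\left(4 - 4\right)^{2} \right)} \right)}\right)^{2} = \left(-941 - 4 \cdot 6^{2}\right)^{2} = \left(-941 - 144\right)^{2} = \left(-1085\right)^{2} = 1177225$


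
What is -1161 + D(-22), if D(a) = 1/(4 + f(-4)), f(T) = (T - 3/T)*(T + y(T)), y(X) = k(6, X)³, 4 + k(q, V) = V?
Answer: -1951640/1681 ≈ -1161.0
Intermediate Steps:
k(q, V) = -4 + V
y(X) = (-4 + X)³
f(T) = (T + (-4 + T)³)*(T - 3/T) (f(T) = (T - 3/T)*(T + (-4 + T)³) = (T + (-4 + T)³)*(T - 3/T))
D(a) = 1/1681 (D(a) = 1/(4 + (-3 + (-4)² - 4*(-4 - 4)³ - 3*(-4 - 4)³/(-4))) = 1/(4 + (-3 + 16 - 4*(-8)³ - 3*(-¼)*(-8)³)) = 1/(4 + (-3 + 16 - 4*(-512) - 3*(-¼)*(-512))) = 1/(4 + (-3 + 16 + 2048 - 384)) = 1/(4 + 1677) = 1/1681)
-1161 + D(-22) = -1161 + 1/1681 = -1951640/1681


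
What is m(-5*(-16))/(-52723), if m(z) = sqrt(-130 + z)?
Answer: -5*I*sqrt(2)/52723 ≈ -0.00013412*I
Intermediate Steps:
m(-5*(-16))/(-52723) = sqrt(-130 - 5*(-16))/(-52723) = sqrt(-130 + 80)*(-1/52723) = sqrt(-50)*(-1/52723) = (5*I*sqrt(2))*(-1/52723) = -5*I*sqrt(2)/52723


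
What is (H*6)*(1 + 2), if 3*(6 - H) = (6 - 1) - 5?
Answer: 108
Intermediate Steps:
H = 6 (H = 6 - ((6 - 1) - 5)/3 = 6 - (5 - 5)/3 = 6 - ⅓*0 = 6 + 0 = 6)
(H*6)*(1 + 2) = (6*6)*(1 + 2) = 36*3 = 108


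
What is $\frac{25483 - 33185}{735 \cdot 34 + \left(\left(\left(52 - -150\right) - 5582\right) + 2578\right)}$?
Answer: $- \frac{3851}{11094} \approx -0.34712$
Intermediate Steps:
$\frac{25483 - 33185}{735 \cdot 34 + \left(\left(\left(52 - -150\right) - 5582\right) + 2578\right)} = - \frac{7702}{24990 + \left(\left(\left(52 + 150\right) - 5582\right) + 2578\right)} = - \frac{7702}{24990 + \left(\left(202 - 5582\right) + 2578\right)} = - \frac{7702}{24990 + \left(-5380 + 2578\right)} = - \frac{7702}{24990 - 2802} = - \frac{7702}{22188} = \left(-7702\right) \frac{1}{22188} = - \frac{3851}{11094}$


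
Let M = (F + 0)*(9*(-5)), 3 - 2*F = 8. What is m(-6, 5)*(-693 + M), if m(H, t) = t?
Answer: -5805/2 ≈ -2902.5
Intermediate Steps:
F = -5/2 (F = 3/2 - 1/2*8 = 3/2 - 4 = -5/2 ≈ -2.5000)
M = 225/2 (M = (-5/2 + 0)*(9*(-5)) = -5/2*(-45) = 225/2 ≈ 112.50)
m(-6, 5)*(-693 + M) = 5*(-693 + 225/2) = 5*(-1161/2) = -5805/2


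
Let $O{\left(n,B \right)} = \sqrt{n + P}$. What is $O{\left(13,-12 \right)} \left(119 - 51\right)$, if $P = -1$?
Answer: $136 \sqrt{3} \approx 235.56$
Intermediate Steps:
$O{\left(n,B \right)} = \sqrt{-1 + n}$ ($O{\left(n,B \right)} = \sqrt{n - 1} = \sqrt{-1 + n}$)
$O{\left(13,-12 \right)} \left(119 - 51\right) = \sqrt{-1 + 13} \left(119 - 51\right) = \sqrt{12} \cdot 68 = 2 \sqrt{3} \cdot 68 = 136 \sqrt{3}$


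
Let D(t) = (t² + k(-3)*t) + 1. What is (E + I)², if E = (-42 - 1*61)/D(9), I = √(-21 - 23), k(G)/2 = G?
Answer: (103 - 56*I*√11)²/784 ≈ -30.468 - 48.802*I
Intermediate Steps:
k(G) = 2*G
I = 2*I*√11 (I = √(-44) = 2*I*√11 ≈ 6.6332*I)
D(t) = 1 + t² - 6*t (D(t) = (t² + (2*(-3))*t) + 1 = (t² - 6*t) + 1 = 1 + t² - 6*t)
E = -103/28 (E = (-42 - 1*61)/(1 + 9² - 6*9) = (-42 - 61)/(1 + 81 - 54) = -103/28 ≈ -3.6786)
(E + I)² = (-103/28 + 2*I*√11)²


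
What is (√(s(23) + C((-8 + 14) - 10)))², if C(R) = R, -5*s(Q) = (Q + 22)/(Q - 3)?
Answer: -89/20 ≈ -4.4500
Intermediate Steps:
s(Q) = -(22 + Q)/(5*(-3 + Q)) (s(Q) = -(Q + 22)/(5*(Q - 3)) = -(22 + Q)/(5*(-3 + Q)))
(√(s(23) + C((-8 + 14) - 10)))² = (√((-22 - 1*23)/(5*(-3 + 23)) + ((-8 + 14) - 10)))² = (√((⅕)*(-22 - 23)/20 + (6 - 10)))² = (√((⅕)*(1/20)*(-45) - 4))² = (√(-9/20 - 4))² = (√(-89/20))² = (I*√445/10)² = -89/20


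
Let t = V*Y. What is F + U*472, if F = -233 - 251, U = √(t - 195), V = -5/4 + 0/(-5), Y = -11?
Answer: -484 + 1180*I*√29 ≈ -484.0 + 6354.5*I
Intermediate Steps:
V = -5/4 (V = -5*¼ + 0*(-⅕) = -5/4 + 0 = -5/4 ≈ -1.2500)
t = 55/4 (t = -5/4*(-11) = 55/4 ≈ 13.750)
U = 5*I*√29/2 (U = √(55/4 - 195) = √(-725/4) = 5*I*√29/2 ≈ 13.463*I)
F = -484
F + U*472 = -484 + (5*I*√29/2)*472 = -484 + 1180*I*√29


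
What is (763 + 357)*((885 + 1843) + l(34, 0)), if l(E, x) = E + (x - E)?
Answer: 3055360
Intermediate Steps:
l(E, x) = x
(763 + 357)*((885 + 1843) + l(34, 0)) = (763 + 357)*((885 + 1843) + 0) = 1120*(2728 + 0) = 1120*2728 = 3055360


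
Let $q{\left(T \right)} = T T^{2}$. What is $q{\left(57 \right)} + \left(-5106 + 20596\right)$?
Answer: $200683$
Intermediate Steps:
$q{\left(T \right)} = T^{3}$
$q{\left(57 \right)} + \left(-5106 + 20596\right) = 57^{3} + \left(-5106 + 20596\right) = 185193 + 15490 = 200683$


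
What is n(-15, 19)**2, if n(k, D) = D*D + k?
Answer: 119716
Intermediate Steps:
n(k, D) = k + D**2 (n(k, D) = D**2 + k = k + D**2)
n(-15, 19)**2 = (-15 + 19**2)**2 = (-15 + 361)**2 = 346**2 = 119716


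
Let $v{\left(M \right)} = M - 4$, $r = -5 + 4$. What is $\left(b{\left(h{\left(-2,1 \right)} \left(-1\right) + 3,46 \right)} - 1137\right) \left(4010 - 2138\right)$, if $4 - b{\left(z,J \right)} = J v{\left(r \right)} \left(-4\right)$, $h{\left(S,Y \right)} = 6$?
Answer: $-3843216$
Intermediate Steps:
$r = -1$
$v{\left(M \right)} = -4 + M$
$b{\left(z,J \right)} = 4 - 20 J$ ($b{\left(z,J \right)} = 4 - J \left(-4 - 1\right) \left(-4\right) = 4 - J \left(-5\right) \left(-4\right) = 4 - - 5 J \left(-4\right) = 4 - 20 J$)
$\left(b{\left(h{\left(-2,1 \right)} \left(-1\right) + 3,46 \right)} - 1137\right) \left(4010 - 2138\right) = \left(\left(4 - 920\right) - 1137\right) \left(4010 - 2138\right) = \left(\left(4 - 920\right) - 1137\right) 1872 = \left(-916 - 1137\right) 1872 = \left(-2053\right) 1872 = -3843216$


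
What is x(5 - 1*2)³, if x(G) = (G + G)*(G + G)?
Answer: 46656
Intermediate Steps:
x(G) = 4*G² (x(G) = (2*G)*(2*G) = 4*G²)
x(5 - 1*2)³ = (4*(5 - 1*2)²)³ = (4*(5 - 2)²)³ = (4*3²)³ = (4*9)³ = 36³ = 46656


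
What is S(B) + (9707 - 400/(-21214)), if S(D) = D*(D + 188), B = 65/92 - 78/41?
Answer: 1431231632455791/150916226288 ≈ 9483.6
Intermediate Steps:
B = -4511/3772 (B = 65*(1/92) - 78*1/41 = 65/92 - 78/41 = -4511/3772 ≈ -1.1959)
S(D) = D*(188 + D)
S(B) + (9707 - 400/(-21214)) = -4511*(188 - 4511/3772)/3772 + (9707 - 400/(-21214)) = -4511/3772*704625/3772 + (9707 - 400*(-1/21214)) = -3178563375/14227984 + (9707 + 200/10607) = -3178563375/14227984 + 102962349/10607 = 1431231632455791/150916226288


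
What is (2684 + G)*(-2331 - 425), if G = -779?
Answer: -5250180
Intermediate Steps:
(2684 + G)*(-2331 - 425) = (2684 - 779)*(-2331 - 425) = 1905*(-2756) = -5250180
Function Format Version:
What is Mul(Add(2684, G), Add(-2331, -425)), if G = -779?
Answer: -5250180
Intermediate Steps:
Mul(Add(2684, G), Add(-2331, -425)) = Mul(Add(2684, -779), Add(-2331, -425)) = Mul(1905, -2756) = -5250180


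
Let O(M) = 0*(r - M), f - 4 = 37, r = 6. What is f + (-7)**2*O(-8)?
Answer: 41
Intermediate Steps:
f = 41 (f = 4 + 37 = 41)
O(M) = 0 (O(M) = 0*(6 - M) = 0)
f + (-7)**2*O(-8) = 41 + (-7)**2*0 = 41 + 49*0 = 41 + 0 = 41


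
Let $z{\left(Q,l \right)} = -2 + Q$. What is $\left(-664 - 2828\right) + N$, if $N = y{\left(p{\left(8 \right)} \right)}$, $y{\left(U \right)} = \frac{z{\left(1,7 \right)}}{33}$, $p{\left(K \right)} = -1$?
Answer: $- \frac{115237}{33} \approx -3492.0$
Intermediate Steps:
$y{\left(U \right)} = - \frac{1}{33}$ ($y{\left(U \right)} = \frac{-2 + 1}{33} = \left(-1\right) \frac{1}{33} = - \frac{1}{33}$)
$N = - \frac{1}{33} \approx -0.030303$
$\left(-664 - 2828\right) + N = \left(-664 - 2828\right) - \frac{1}{33} = -3492 - \frac{1}{33} = - \frac{115237}{33}$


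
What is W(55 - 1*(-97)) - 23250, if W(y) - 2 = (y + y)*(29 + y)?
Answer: 31776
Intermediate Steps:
W(y) = 2 + 2*y*(29 + y) (W(y) = 2 + (y + y)*(29 + y) = 2 + (2*y)*(29 + y) = 2 + 2*y*(29 + y))
W(55 - 1*(-97)) - 23250 = (2 + 2*(55 - 1*(-97))**2 + 58*(55 - 1*(-97))) - 23250 = (2 + 2*(55 + 97)**2 + 58*(55 + 97)) - 23250 = (2 + 2*152**2 + 58*152) - 23250 = (2 + 2*23104 + 8816) - 23250 = (2 + 46208 + 8816) - 23250 = 55026 - 23250 = 31776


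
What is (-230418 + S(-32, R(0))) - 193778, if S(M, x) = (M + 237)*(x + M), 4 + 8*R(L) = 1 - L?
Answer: -3446663/8 ≈ -4.3083e+5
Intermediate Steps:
R(L) = -3/8 - L/8 (R(L) = -½ + (1 - L)/8 = -½ + (⅛ - L/8) = -3/8 - L/8)
S(M, x) = (237 + M)*(M + x)
(-230418 + S(-32, R(0))) - 193778 = (-230418 + ((-32)² + 237*(-32) + 237*(-3/8 - ⅛*0) - 32*(-3/8 - ⅛*0))) - 193778 = (-230418 + (1024 - 7584 + 237*(-3/8 + 0) - 32*(-3/8 + 0))) - 193778 = (-230418 + (1024 - 7584 + 237*(-3/8) - 32*(-3/8))) - 193778 = (-230418 + (1024 - 7584 - 711/8 + 12)) - 193778 = (-230418 - 53095/8) - 193778 = -1896439/8 - 193778 = -3446663/8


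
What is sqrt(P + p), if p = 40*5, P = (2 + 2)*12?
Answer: 2*sqrt(62) ≈ 15.748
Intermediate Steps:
P = 48 (P = 4*12 = 48)
p = 200
sqrt(P + p) = sqrt(48 + 200) = sqrt(248) = 2*sqrt(62)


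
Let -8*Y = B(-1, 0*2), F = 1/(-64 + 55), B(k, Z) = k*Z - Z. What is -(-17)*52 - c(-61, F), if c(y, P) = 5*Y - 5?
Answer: 889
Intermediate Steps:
B(k, Z) = -Z + Z*k (B(k, Z) = Z*k - Z = -Z + Z*k)
F = -⅑ (F = 1/(-9) = -⅑ ≈ -0.11111)
Y = 0 (Y = -0*2*(-1 - 1)/8 = -0*(-2) = -⅛*0 = 0)
c(y, P) = -5 (c(y, P) = 5*0 - 5 = 0 - 5 = -5)
-(-17)*52 - c(-61, F) = -(-17)*52 - 1*(-5) = -17*(-52) + 5 = 884 + 5 = 889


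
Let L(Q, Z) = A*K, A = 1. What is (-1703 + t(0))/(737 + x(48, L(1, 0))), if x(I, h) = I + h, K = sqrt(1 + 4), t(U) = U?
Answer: -267371/123244 + 1703*sqrt(5)/616220 ≈ -2.1633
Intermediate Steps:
K = sqrt(5) ≈ 2.2361
L(Q, Z) = sqrt(5) (L(Q, Z) = 1*sqrt(5) = sqrt(5))
(-1703 + t(0))/(737 + x(48, L(1, 0))) = (-1703 + 0)/(737 + (48 + sqrt(5))) = -1703/(785 + sqrt(5))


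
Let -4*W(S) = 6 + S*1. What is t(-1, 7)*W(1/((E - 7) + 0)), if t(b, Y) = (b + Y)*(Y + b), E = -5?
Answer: -213/4 ≈ -53.250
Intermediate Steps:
t(b, Y) = (Y + b)² (t(b, Y) = (Y + b)*(Y + b) = (Y + b)²)
W(S) = -3/2 - S/4 (W(S) = -(6 + S*1)/4 = -(6 + S)/4 = -3/2 - S/4)
t(-1, 7)*W(1/((E - 7) + 0)) = (7 - 1)²*(-3/2 - 1/(4*((-5 - 7) + 0))) = 6²*(-3/2 - 1/(4*(-12 + 0))) = 36*(-3/2 - ¼/(-12)) = 36*(-3/2 - ¼*(-1/12)) = 36*(-3/2 + 1/48) = 36*(-71/48) = -213/4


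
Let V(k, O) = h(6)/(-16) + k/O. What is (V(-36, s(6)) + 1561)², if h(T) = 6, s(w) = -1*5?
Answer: 3932920369/1600 ≈ 2.4581e+6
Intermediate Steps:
s(w) = -5
V(k, O) = -3/8 + k/O (V(k, O) = 6/(-16) + k/O = 6*(-1/16) + k/O = -3/8 + k/O)
(V(-36, s(6)) + 1561)² = ((-3/8 - 36/(-5)) + 1561)² = ((-3/8 - 36*(-⅕)) + 1561)² = ((-3/8 + 36/5) + 1561)² = (273/40 + 1561)² = (62713/40)² = 3932920369/1600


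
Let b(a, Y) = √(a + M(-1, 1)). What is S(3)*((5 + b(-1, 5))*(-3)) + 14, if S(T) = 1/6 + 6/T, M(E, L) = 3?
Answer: -37/2 - 13*√2/2 ≈ -27.692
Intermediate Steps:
S(T) = ⅙ + 6/T (S(T) = 1*(⅙) + 6/T = ⅙ + 6/T)
b(a, Y) = √(3 + a) (b(a, Y) = √(a + 3) = √(3 + a))
S(3)*((5 + b(-1, 5))*(-3)) + 14 = ((⅙)*(36 + 3)/3)*((5 + √(3 - 1))*(-3)) + 14 = ((⅙)*(⅓)*39)*((5 + √2)*(-3)) + 14 = 13*(-15 - 3*√2)/6 + 14 = (-65/2 - 13*√2/2) + 14 = -37/2 - 13*√2/2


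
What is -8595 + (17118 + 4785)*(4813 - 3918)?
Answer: 19594590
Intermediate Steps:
-8595 + (17118 + 4785)*(4813 - 3918) = -8595 + 21903*895 = -8595 + 19603185 = 19594590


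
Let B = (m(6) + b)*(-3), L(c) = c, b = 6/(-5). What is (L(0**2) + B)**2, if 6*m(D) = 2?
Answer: 169/25 ≈ 6.7600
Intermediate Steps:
m(D) = 1/3 (m(D) = (1/6)*2 = 1/3)
b = -6/5 (b = 6*(-1/5) = -6/5 ≈ -1.2000)
B = 13/5 (B = (1/3 - 6/5)*(-3) = -13/15*(-3) = 13/5 ≈ 2.6000)
(L(0**2) + B)**2 = (0**2 + 13/5)**2 = (0 + 13/5)**2 = (13/5)**2 = 169/25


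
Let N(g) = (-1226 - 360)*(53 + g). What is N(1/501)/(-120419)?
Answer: 3239588/4640763 ≈ 0.69807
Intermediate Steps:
N(g) = -84058 - 1586*g (N(g) = -1586*(53 + g) = -84058 - 1586*g)
N(1/501)/(-120419) = (-84058 - 1586/501)/(-120419) = (-84058 - 1586*1/501)*(-1/120419) = (-84058 - 1586/501)*(-1/120419) = -42114644/501*(-1/120419) = 3239588/4640763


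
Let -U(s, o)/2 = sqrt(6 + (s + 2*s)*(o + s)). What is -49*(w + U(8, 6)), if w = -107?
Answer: 5243 + 294*sqrt(38) ≈ 7055.3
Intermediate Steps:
U(s, o) = -2*sqrt(6 + 3*s*(o + s)) (U(s, o) = -2*sqrt(6 + (s + 2*s)*(o + s)) = -2*sqrt(6 + (3*s)*(o + s)) = -2*sqrt(6 + 3*s*(o + s)))
-49*(w + U(8, 6)) = -49*(-107 - 2*sqrt(6 + 3*8**2 + 3*6*8)) = -49*(-107 - 2*sqrt(6 + 3*64 + 144)) = -49*(-107 - 2*sqrt(6 + 192 + 144)) = -49*(-107 - 6*sqrt(38)) = 5243 + 294*sqrt(38)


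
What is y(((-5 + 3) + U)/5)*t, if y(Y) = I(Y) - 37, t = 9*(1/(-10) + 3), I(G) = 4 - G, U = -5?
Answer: -20619/25 ≈ -824.76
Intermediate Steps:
t = 261/10 (t = 9*(1*(-⅒) + 3) = 9*(-⅒ + 3) = 9*(29/10) = 261/10 ≈ 26.100)
y(Y) = -33 - Y (y(Y) = (4 - Y) - 37 = -33 - Y)
y(((-5 + 3) + U)/5)*t = (-33 - ((-5 + 3) - 5)/5)*(261/10) = (-33 - (-2 - 5)/5)*(261/10) = (-33 - (-7)/5)*(261/10) = (-33 - 1*(-7/5))*(261/10) = (-33 + 7/5)*(261/10) = -158/5*261/10 = -20619/25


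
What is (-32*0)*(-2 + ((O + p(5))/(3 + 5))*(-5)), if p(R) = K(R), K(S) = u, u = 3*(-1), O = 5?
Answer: 0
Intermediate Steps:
u = -3
K(S) = -3
p(R) = -3
(-32*0)*(-2 + ((O + p(5))/(3 + 5))*(-5)) = (-32*0)*(-2 + ((5 - 3)/(3 + 5))*(-5)) = 0*(-2 + (2/8)*(-5)) = 0*(-2 + (2*(⅛))*(-5)) = 0*(-2 + (¼)*(-5)) = 0*(-2 - 5/4) = 0*(-13/4) = 0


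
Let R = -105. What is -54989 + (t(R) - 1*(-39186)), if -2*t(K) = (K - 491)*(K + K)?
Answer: -78383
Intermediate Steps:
t(K) = -K*(-491 + K) (t(K) = -(K - 491)*(K + K)/2 = -(-491 + K)*2*K/2 = -K*(-491 + K))
-54989 + (t(R) - 1*(-39186)) = -54989 + (-105*(491 - 1*(-105)) - 1*(-39186)) = -54989 + (-105*(491 + 105) + 39186) = -54989 + (-105*596 + 39186) = -54989 + (-62580 + 39186) = -54989 - 23394 = -78383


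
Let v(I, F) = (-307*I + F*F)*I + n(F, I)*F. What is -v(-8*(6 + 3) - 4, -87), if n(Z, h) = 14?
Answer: 2349694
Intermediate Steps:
v(I, F) = 14*F + I*(F² - 307*I) (v(I, F) = (-307*I + F*F)*I + 14*F = (-307*I + F²)*I + 14*F = (F² - 307*I)*I + 14*F = I*(F² - 307*I) + 14*F = 14*F + I*(F² - 307*I))
-v(-8*(6 + 3) - 4, -87) = -(-307*(-8*(6 + 3) - 4)² + 14*(-87) + (-8*(6 + 3) - 4)*(-87)²) = -(-307*(-8*9 - 4)² - 1218 + (-8*9 - 4)*7569) = -(-307*(-72 - 4)² - 1218 + (-72 - 4)*7569) = -(-307*(-76)² - 1218 - 76*7569) = -(-307*5776 - 1218 - 575244) = -(-1773232 - 1218 - 575244) = -1*(-2349694) = 2349694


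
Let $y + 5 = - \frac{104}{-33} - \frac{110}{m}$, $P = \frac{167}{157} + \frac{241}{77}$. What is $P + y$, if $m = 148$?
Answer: $\frac{4298941}{2683758} \approx 1.6018$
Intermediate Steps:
$P = \frac{50696}{12089}$ ($P = 167 \cdot \frac{1}{157} + 241 \cdot \frac{1}{77} = \frac{167}{157} + \frac{241}{77} = \frac{50696}{12089} \approx 4.1936$)
$y = - \frac{6329}{2442}$ ($y = -5 - \left(- \frac{104}{33} + \frac{55}{74}\right) = -5 - - \frac{5881}{2442} = -5 + \left(\frac{104}{33} - \frac{55}{74}\right) = -5 + \frac{5881}{2442} = - \frac{6329}{2442} \approx -2.5917$)
$P + y = \frac{50696}{12089} - \frac{6329}{2442} = \frac{4298941}{2683758}$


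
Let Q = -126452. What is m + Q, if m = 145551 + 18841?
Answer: 37940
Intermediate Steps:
m = 164392
m + Q = 164392 - 126452 = 37940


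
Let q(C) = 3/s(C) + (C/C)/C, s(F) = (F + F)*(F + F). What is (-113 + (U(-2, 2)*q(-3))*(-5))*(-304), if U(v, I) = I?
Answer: 33592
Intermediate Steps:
s(F) = 4*F² (s(F) = (2*F)*(2*F) = 4*F²)
q(C) = 1/C + 3/(4*C²) (q(C) = 3/((4*C²)) + (C/C)/C = 3*(1/(4*C²)) + 1/C = 3/(4*C²) + 1/C = 1/C + 3/(4*C²))
(-113 + (U(-2, 2)*q(-3))*(-5))*(-304) = (-113 + (2*((¾ - 3)/(-3)²))*(-5))*(-304) = (-113 + (2*((⅑)*(-9/4)))*(-5))*(-304) = (-113 + (2*(-¼))*(-5))*(-304) = (-113 - ½*(-5))*(-304) = (-113 + 5/2)*(-304) = -221/2*(-304) = 33592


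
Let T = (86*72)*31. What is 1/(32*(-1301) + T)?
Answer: 1/150320 ≈ 6.6525e-6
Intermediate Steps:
T = 191952 (T = 6192*31 = 191952)
1/(32*(-1301) + T) = 1/(32*(-1301) + 191952) = 1/(-41632 + 191952) = 1/150320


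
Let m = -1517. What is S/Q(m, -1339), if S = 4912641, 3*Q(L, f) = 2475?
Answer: 1637547/275 ≈ 5954.7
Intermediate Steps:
Q(L, f) = 825 (Q(L, f) = (⅓)*2475 = 825)
S/Q(m, -1339) = 4912641/825 = 4912641*(1/825) = 1637547/275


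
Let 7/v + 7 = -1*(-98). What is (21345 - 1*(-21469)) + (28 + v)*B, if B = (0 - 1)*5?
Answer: 554757/13 ≈ 42674.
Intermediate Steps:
B = -5 (B = -1*5 = -5)
v = 1/13 (v = 7/(-7 - 1*(-98)) = 7/(-7 + 98) = 7/91 = 7*(1/91) = 1/13 ≈ 0.076923)
(21345 - 1*(-21469)) + (28 + v)*B = (21345 - 1*(-21469)) + (28 + 1/13)*(-5) = (21345 + 21469) + (365/13)*(-5) = 42814 - 1825/13 = 554757/13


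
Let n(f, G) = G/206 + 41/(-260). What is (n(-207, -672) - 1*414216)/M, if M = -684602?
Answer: 11092796063/18333641560 ≈ 0.60505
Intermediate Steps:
n(f, G) = -41/260 + G/206 (n(f, G) = G*(1/206) + 41*(-1/260) = G/206 - 41/260 = -41/260 + G/206)
(n(-207, -672) - 1*414216)/M = ((-41/260 + (1/206)*(-672)) - 1*414216)/(-684602) = ((-41/260 - 336/103) - 414216)*(-1/684602) = (-91583/26780 - 414216)*(-1/684602) = -11092796063/26780*(-1/684602) = 11092796063/18333641560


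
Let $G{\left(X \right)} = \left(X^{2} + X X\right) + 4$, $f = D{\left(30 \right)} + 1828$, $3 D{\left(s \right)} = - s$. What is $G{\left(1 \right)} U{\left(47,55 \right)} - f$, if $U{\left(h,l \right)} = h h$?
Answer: $11436$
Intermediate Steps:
$D{\left(s \right)} = - \frac{s}{3}$ ($D{\left(s \right)} = \frac{\left(-1\right) s}{3} = - \frac{s}{3}$)
$f = 1818$ ($f = \left(- \frac{1}{3}\right) 30 + 1828 = -10 + 1828 = 1818$)
$G{\left(X \right)} = 4 + 2 X^{2}$ ($G{\left(X \right)} = \left(X^{2} + X^{2}\right) + 4 = 2 X^{2} + 4 = 4 + 2 X^{2}$)
$U{\left(h,l \right)} = h^{2}$
$G{\left(1 \right)} U{\left(47,55 \right)} - f = \left(4 + 2 \cdot 1^{2}\right) 47^{2} - 1818 = \left(4 + 2 \cdot 1\right) 2209 - 1818 = \left(4 + 2\right) 2209 - 1818 = 6 \cdot 2209 - 1818 = 13254 - 1818 = 11436$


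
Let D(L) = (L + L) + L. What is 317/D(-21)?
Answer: -317/63 ≈ -5.0317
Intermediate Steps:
D(L) = 3*L (D(L) = 2*L + L = 3*L)
317/D(-21) = 317/((3*(-21))) = 317/(-63) = 317*(-1/63) = -317/63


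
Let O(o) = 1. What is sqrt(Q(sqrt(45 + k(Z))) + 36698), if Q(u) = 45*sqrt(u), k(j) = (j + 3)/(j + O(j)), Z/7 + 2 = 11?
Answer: sqrt(146792 + 45*2**(3/4)*1473**(1/4))/2 ≈ 191.87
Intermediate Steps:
Z = 63 (Z = -14 + 7*11 = -14 + 77 = 63)
k(j) = (3 + j)/(1 + j) (k(j) = (j + 3)/(j + 1) = (3 + j)/(1 + j))
sqrt(Q(sqrt(45 + k(Z))) + 36698) = sqrt(45*sqrt(sqrt(45 + (3 + 63)/(1 + 63))) + 36698) = sqrt(45*sqrt(sqrt(45 + 66/64)) + 36698) = sqrt(45*sqrt(sqrt(45 + (1/64)*66)) + 36698) = sqrt(45*sqrt(sqrt(45 + 33/32)) + 36698) = sqrt(45*sqrt(sqrt(1473/32)) + 36698) = sqrt(45*sqrt(sqrt(2946)/8) + 36698) = sqrt(45*(2**(3/4)*1473**(1/4)/4) + 36698) = sqrt(45*2**(3/4)*1473**(1/4)/4 + 36698) = sqrt(36698 + 45*2**(3/4)*1473**(1/4)/4)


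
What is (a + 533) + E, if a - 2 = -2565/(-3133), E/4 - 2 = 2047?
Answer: 27356788/3133 ≈ 8731.8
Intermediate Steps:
E = 8196 (E = 8 + 4*2047 = 8 + 8188 = 8196)
a = 8831/3133 (a = 2 - 2565/(-3133) = 2 - 2565*(-1/3133) = 2 + 2565/3133 = 8831/3133 ≈ 2.8187)
(a + 533) + E = (8831/3133 + 533) + 8196 = 1678720/3133 + 8196 = 27356788/3133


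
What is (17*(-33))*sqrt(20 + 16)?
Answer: -3366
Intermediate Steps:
(17*(-33))*sqrt(20 + 16) = -561*sqrt(36) = -561*6 = -3366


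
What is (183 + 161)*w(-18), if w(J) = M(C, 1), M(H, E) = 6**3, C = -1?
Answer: 74304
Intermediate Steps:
M(H, E) = 216
w(J) = 216
(183 + 161)*w(-18) = (183 + 161)*216 = 344*216 = 74304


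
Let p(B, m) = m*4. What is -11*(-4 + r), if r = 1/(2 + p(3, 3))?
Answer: 605/14 ≈ 43.214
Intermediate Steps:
p(B, m) = 4*m
r = 1/14 (r = 1/(2 + 4*3) = 1/(2 + 12) = 1/14 ≈ 0.071429)
-11*(-4 + r) = -11*(-4 + 1/14) = -11*(-55/14) = 605/14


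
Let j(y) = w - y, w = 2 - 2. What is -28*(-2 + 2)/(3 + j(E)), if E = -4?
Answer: 0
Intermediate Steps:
w = 0
j(y) = -y (j(y) = 0 - y = -y)
-28*(-2 + 2)/(3 + j(E)) = -28*(-2 + 2)/(3 - 1*(-4)) = -0/(3 + 4) = -0/7 = -28*0 = 0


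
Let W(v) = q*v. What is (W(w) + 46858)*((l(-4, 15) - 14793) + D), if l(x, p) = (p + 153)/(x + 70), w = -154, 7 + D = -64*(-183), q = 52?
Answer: -1318569000/11 ≈ -1.1987e+8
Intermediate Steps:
D = 11705 (D = -7 - 64*(-183) = -7 + 11712 = 11705)
l(x, p) = (153 + p)/(70 + x)
W(v) = 52*v
(W(w) + 46858)*((l(-4, 15) - 14793) + D) = (52*(-154) + 46858)*(((153 + 15)/(70 - 4) - 14793) + 11705) = (-8008 + 46858)*((168/66 - 14793) + 11705) = 38850*(((1/66)*168 - 14793) + 11705) = 38850*((28/11 - 14793) + 11705) = 38850*(-162695/11 + 11705) = 38850*(-33940/11) = -1318569000/11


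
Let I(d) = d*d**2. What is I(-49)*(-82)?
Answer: 9647218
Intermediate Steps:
I(d) = d**3
I(-49)*(-82) = (-49)**3*(-82) = -117649*(-82) = 9647218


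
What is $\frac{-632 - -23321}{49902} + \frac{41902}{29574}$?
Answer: $\frac{460333015}{245966958} \approx 1.8715$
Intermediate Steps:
$\frac{-632 - -23321}{49902} + \frac{41902}{29574} = \left(-632 + 23321\right) \frac{1}{49902} + 41902 \cdot \frac{1}{29574} = 22689 \cdot \frac{1}{49902} + \frac{20951}{14787} = \frac{7563}{16634} + \frac{20951}{14787} = \frac{460333015}{245966958}$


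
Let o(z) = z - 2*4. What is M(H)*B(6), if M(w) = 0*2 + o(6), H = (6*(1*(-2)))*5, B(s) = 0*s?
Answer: 0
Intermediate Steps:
B(s) = 0
o(z) = -8 + z (o(z) = z - 8 = -8 + z)
H = -60 (H = (6*(-2))*5 = -12*5 = -60)
M(w) = -2 (M(w) = 0*2 + (-8 + 6) = 0 - 2 = -2)
M(H)*B(6) = -2*0 = 0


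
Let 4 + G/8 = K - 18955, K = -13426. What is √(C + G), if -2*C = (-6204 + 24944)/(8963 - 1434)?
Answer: I*√14686238233010/7529 ≈ 509.0*I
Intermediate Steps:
G = -259080 (G = -32 + 8*(-13426 - 18955) = -32 + 8*(-32381) = -32 - 259048 = -259080)
C = -9370/7529 (C = -(-6204 + 24944)/(2*(8963 - 1434)) = -9370/7529 ≈ -1.2445)
√(C + G) = √(-9370/7529 - 259080) = √(-1950622690/7529) = I*√14686238233010/7529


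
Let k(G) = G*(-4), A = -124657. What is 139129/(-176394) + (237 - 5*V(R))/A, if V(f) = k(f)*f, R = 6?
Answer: -17512212811/21988746858 ≈ -0.79642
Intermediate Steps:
k(G) = -4*G
V(f) = -4*f² (V(f) = (-4*f)*f = -4*f²)
139129/(-176394) + (237 - 5*V(R))/A = 139129/(-176394) + (237 - (-20)*6²)/(-124657) = 139129*(-1/176394) + (237 - (-20)*36)*(-1/124657) = -139129/176394 + (237 - 5*(-144))*(-1/124657) = -139129/176394 + (237 + 720)*(-1/124657) = -139129/176394 + 957*(-1/124657) = -139129/176394 - 957/124657 = -17512212811/21988746858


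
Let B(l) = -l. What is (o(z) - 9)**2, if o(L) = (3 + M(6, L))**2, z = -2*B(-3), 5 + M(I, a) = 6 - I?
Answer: 25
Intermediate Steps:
M(I, a) = 1 - I (M(I, a) = -5 + (6 - I) = 1 - I)
z = -6 (z = -(-2)*(-3) = -2*3 = -6)
o(L) = 4 (o(L) = (3 + (1 - 1*6))**2 = (3 + (1 - 6))**2 = (3 - 5)**2 = (-2)**2 = 4)
(o(z) - 9)**2 = (4 - 9)**2 = (-5)**2 = 25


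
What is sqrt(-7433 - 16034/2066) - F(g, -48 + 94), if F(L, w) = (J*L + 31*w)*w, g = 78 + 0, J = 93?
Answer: -399280 + 3*I*sqrt(882217122)/1033 ≈ -3.9928e+5 + 86.26*I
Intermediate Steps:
g = 78
F(L, w) = w*(31*w + 93*L) (F(L, w) = (93*L + 31*w)*w = (31*w + 93*L)*w = w*(31*w + 93*L))
sqrt(-7433 - 16034/2066) - F(g, -48 + 94) = sqrt(-7433 - 16034/2066) - 31*(-48 + 94)*((-48 + 94) + 3*78) = sqrt(-7433 - 16034*1/2066) - 31*46*(46 + 234) = sqrt(-7433 - 8017/1033) - 31*46*280 = sqrt(-7686306/1033) - 1*399280 = 3*I*sqrt(882217122)/1033 - 399280 = -399280 + 3*I*sqrt(882217122)/1033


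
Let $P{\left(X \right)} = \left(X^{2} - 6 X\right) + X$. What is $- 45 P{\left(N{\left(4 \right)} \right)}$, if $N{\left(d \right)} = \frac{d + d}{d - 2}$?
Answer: $180$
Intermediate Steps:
$N{\left(d \right)} = \frac{2 d}{-2 + d}$
$P{\left(X \right)} = X^{2} - 5 X$
$- 45 P{\left(N{\left(4 \right)} \right)} = - 45 \cdot 2 \cdot 4 \frac{1}{-2 + 4} \left(-5 + 2 \cdot 4 \frac{1}{-2 + 4}\right) = - 45 \cdot 2 \cdot 4 \cdot \frac{1}{2} \left(-5 + 2 \cdot 4 \cdot \frac{1}{2}\right) = - 45 \cdot 4 \left(-5 + 4\right) = - 45 \cdot 4 \left(-1\right) = \left(-45\right) \left(-4\right) = 180$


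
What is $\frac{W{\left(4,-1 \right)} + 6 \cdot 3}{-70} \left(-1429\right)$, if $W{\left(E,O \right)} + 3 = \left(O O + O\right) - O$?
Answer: $\frac{11432}{35} \approx 326.63$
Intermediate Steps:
$W{\left(E,O \right)} = -3 + O^{2}$ ($W{\left(E,O \right)} = -3 + \left(\left(O O + O\right) - O\right) = -3 + \left(\left(O^{2} + O\right) - O\right) = -3 + \left(\left(O + O^{2}\right) - O\right) = -3 + O^{2}$)
$\frac{W{\left(4,-1 \right)} + 6 \cdot 3}{-70} \left(-1429\right) = \frac{\left(-3 + \left(-1\right)^{2}\right) + 6 \cdot 3}{-70} \left(-1429\right) = \left(\left(-3 + 1\right) + 18\right) \left(- \frac{1}{70}\right) \left(-1429\right) = \left(-2 + 18\right) \left(- \frac{1}{70}\right) \left(-1429\right) = 16 \left(- \frac{1}{70}\right) \left(-1429\right) = \left(- \frac{8}{35}\right) \left(-1429\right) = \frac{11432}{35}$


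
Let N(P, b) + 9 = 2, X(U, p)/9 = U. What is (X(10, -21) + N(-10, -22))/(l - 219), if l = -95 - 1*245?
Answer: -83/559 ≈ -0.14848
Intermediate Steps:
X(U, p) = 9*U
l = -340 (l = -95 - 245 = -340)
N(P, b) = -7 (N(P, b) = -9 + 2 = -7)
(X(10, -21) + N(-10, -22))/(l - 219) = (9*10 - 7)/(-340 - 219) = (90 - 7)/(-559) = 83*(-1/559) = -83/559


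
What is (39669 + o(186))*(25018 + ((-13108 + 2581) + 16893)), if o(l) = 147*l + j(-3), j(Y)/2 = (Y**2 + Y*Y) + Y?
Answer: 2104014744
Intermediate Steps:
j(Y) = 2*Y + 4*Y**2 (j(Y) = 2*((Y**2 + Y*Y) + Y) = 2*((Y**2 + Y**2) + Y) = 2*(2*Y**2 + Y) = 2*(Y + 2*Y**2) = 2*Y + 4*Y**2)
o(l) = 30 + 147*l (o(l) = 147*l + 2*(-3)*(1 + 2*(-3)) = 147*l + 2*(-3)*(1 - 6) = 147*l + 2*(-3)*(-5) = 147*l + 30 = 30 + 147*l)
(39669 + o(186))*(25018 + ((-13108 + 2581) + 16893)) = (39669 + (30 + 147*186))*(25018 + ((-13108 + 2581) + 16893)) = (39669 + (30 + 27342))*(25018 + (-10527 + 16893)) = (39669 + 27372)*(25018 + 6366) = 67041*31384 = 2104014744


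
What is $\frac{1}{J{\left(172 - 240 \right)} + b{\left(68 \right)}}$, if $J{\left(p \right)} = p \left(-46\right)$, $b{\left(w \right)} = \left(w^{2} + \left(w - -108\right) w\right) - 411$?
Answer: $\frac{1}{19309} \approx 5.1789 \cdot 10^{-5}$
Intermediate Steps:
$b{\left(w \right)} = -411 + w^{2} + w \left(108 + w\right)$ ($b{\left(w \right)} = \left(w^{2} + \left(w + 108\right) w\right) - 411 = \left(w^{2} + \left(108 + w\right) w\right) - 411 = \left(w^{2} + w \left(108 + w\right)\right) - 411 = -411 + w^{2} + w \left(108 + w\right)$)
$J{\left(p \right)} = - 46 p$
$\frac{1}{J{\left(172 - 240 \right)} + b{\left(68 \right)}} = \frac{1}{- 46 \left(172 - 240\right) + \left(-411 + 2 \cdot 68^{2} + 108 \cdot 68\right)} = \frac{1}{- 46 \left(172 - 240\right) + \left(-411 + 2 \cdot 4624 + 7344\right)} = \frac{1}{\left(-46\right) \left(-68\right) + \left(-411 + 9248 + 7344\right)} = \frac{1}{3128 + 16181} = \frac{1}{19309}$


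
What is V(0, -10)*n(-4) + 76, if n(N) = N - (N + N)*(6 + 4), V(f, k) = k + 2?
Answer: -532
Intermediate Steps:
V(f, k) = 2 + k
n(N) = -19*N (n(N) = N - 2*N*10 = N - 20*N = -19*N)
V(0, -10)*n(-4) + 76 = (2 - 10)*(-19*(-4)) + 76 = -8*76 + 76 = -608 + 76 = -532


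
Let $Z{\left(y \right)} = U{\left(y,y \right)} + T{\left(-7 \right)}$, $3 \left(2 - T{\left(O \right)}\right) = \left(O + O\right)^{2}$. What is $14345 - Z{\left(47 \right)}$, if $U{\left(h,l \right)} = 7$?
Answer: $\frac{43204}{3} \approx 14401.0$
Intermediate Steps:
$T{\left(O \right)} = 2 - \frac{4 O^{2}}{3}$ ($T{\left(O \right)} = 2 - \frac{\left(O + O\right)^{2}}{3} = 2 - \frac{\left(2 O\right)^{2}}{3} = 2 - \frac{4 O^{2}}{3}$)
$Z{\left(y \right)} = - \frac{169}{3}$ ($Z{\left(y \right)} = 7 + \left(2 - \frac{4 \left(-7\right)^{2}}{3}\right) = 7 + \left(2 - \frac{196}{3}\right) = 7 - \frac{190}{3} = - \frac{169}{3}$)
$14345 - Z{\left(47 \right)} = 14345 - - \frac{169}{3} = 14345 + \frac{169}{3} = \frac{43204}{3}$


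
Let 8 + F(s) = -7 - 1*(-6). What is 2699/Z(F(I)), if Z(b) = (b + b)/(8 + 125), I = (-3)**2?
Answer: -358967/18 ≈ -19943.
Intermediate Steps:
I = 9
F(s) = -9 (F(s) = -8 + (-7 - 1*(-6)) = -8 + (-7 + 6) = -8 - 1 = -9)
Z(b) = 2*b/133 (Z(b) = (2*b)/133 = (2*b)*(1/133) = 2*b/133)
2699/Z(F(I)) = 2699/(((2/133)*(-9))) = 2699/(-18/133) = 2699*(-133/18) = -358967/18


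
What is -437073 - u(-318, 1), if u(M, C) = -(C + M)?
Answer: -437390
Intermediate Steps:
u(M, C) = -C - M
-437073 - u(-318, 1) = -437073 - (-1*1 - 1*(-318)) = -437073 - (-1 + 318) = -437073 - 1*317 = -437073 - 317 = -437390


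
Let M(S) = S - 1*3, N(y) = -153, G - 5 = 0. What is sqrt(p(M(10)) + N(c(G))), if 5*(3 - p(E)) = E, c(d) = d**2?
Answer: I*sqrt(3785)/5 ≈ 12.304*I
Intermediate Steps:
G = 5 (G = 5 + 0 = 5)
M(S) = -3 + S (M(S) = S - 3 = -3 + S)
p(E) = 3 - E/5
sqrt(p(M(10)) + N(c(G))) = sqrt((3 - (-3 + 10)/5) - 153) = sqrt((3 - 1/5*7) - 153) = sqrt((3 - 7/5) - 153) = sqrt(8/5 - 153) = sqrt(-757/5) = I*sqrt(3785)/5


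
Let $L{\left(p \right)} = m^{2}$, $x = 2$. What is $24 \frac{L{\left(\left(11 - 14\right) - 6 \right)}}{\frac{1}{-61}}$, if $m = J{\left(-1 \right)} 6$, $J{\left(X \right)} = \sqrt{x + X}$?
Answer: $-52704$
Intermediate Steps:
$J{\left(X \right)} = \sqrt{2 + X}$
$m = 6$ ($m = \sqrt{2 - 1} \cdot 6 = \sqrt{1} \cdot 6 = 1 \cdot 6 = 6$)
$L{\left(p \right)} = 36$ ($L{\left(p \right)} = 6^{2} = 36$)
$24 \frac{L{\left(\left(11 - 14\right) - 6 \right)}}{\frac{1}{-61}} = 24 \frac{36}{\frac{1}{-61}} = 24 \frac{36}{- \frac{1}{61}} = 24 \cdot 36 \left(-61\right) = 24 \left(-2196\right) = -52704$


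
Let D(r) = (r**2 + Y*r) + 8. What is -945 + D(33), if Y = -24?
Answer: -640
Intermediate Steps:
D(r) = 8 + r**2 - 24*r (D(r) = (r**2 - 24*r) + 8 = 8 + r**2 - 24*r)
-945 + D(33) = -945 + (8 + 33**2 - 24*33) = -945 + (8 + 1089 - 792) = -945 + 305 = -640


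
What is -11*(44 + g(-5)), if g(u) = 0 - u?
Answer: -539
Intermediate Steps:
g(u) = -u
-11*(44 + g(-5)) = -11*(44 - 1*(-5)) = -11*(44 + 5) = -11*49 = -539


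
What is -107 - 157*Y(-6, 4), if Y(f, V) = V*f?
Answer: 3661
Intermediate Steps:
-107 - 157*Y(-6, 4) = -107 - 628*(-6) = -107 - 157*(-24) = -107 + 3768 = 3661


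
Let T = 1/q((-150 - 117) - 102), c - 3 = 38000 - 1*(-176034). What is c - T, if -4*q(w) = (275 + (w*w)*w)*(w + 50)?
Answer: 1715245402677303/8013779873 ≈ 2.1404e+5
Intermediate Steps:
q(w) = -(50 + w)*(275 + w³)/4 (q(w) = -(275 + (w*w)*w)*(w + 50)/4 = -(275 + w²*w)*(50 + w)/4 = -(275 + w³)*(50 + w)/4 = -(50 + w)*(275 + w³)/4)
c = 214037 (c = 3 + (38000 - 1*(-176034)) = 3 + (38000 + 176034) = 3 + 214034 = 214037)
T = -2/8013779873 (T = 1/(-6875/2 - 275*((-150 - 117) - 102)/4 - 25*((-150 - 117) - 102)³/2 - ((-150 - 117) - 102)⁴/4) = 1/(-6875/2 - 275*(-267 - 102)/4 - 25*(-267 - 102)³/2 - (-267 - 102)⁴/4) = 1/(-6875/2 - 275/4*(-369) - 25/2*(-369)³ - ¼*(-369)⁴) = 1/(-6875/2 + 101475/4 - 25/2*(-50243409) - ¼*18539817921) = 1/(-6875/2 + 101475/4 + 1256085225/2 - 18539817921/4) = 1/(-8013779873/2) = -2/8013779873 ≈ -2.4957e-10)
c - T = 214037 - 1*(-2/8013779873) = 214037 + 2/8013779873 = 1715245402677303/8013779873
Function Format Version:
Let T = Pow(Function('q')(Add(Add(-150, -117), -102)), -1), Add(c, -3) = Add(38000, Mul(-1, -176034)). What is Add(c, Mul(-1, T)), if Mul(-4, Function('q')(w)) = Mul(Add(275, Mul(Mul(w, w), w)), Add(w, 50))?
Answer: Rational(1715245402677303, 8013779873) ≈ 2.1404e+5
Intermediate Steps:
Function('q')(w) = Mul(Rational(-1, 4), Add(50, w), Add(275, Pow(w, 3))) (Function('q')(w) = Mul(Rational(-1, 4), Mul(Add(275, Mul(Mul(w, w), w)), Add(w, 50))) = Mul(Rational(-1, 4), Mul(Add(275, Mul(Pow(w, 2), w)), Add(50, w))) = Mul(Rational(-1, 4), Mul(Add(275, Pow(w, 3)), Add(50, w))) = Mul(Rational(-1, 4), Mul(Add(50, w), Add(275, Pow(w, 3)))) = Mul(Rational(-1, 4), Add(50, w), Add(275, Pow(w, 3))))
c = 214037 (c = Add(3, Add(38000, Mul(-1, -176034))) = Add(3, Add(38000, 176034)) = Add(3, 214034) = 214037)
T = Rational(-2, 8013779873) (T = Pow(Add(Rational(-6875, 2), Mul(Rational(-275, 4), Add(Add(-150, -117), -102)), Mul(Rational(-25, 2), Pow(Add(Add(-150, -117), -102), 3)), Mul(Rational(-1, 4), Pow(Add(Add(-150, -117), -102), 4))), -1) = Pow(Add(Rational(-6875, 2), Mul(Rational(-275, 4), Add(-267, -102)), Mul(Rational(-25, 2), Pow(Add(-267, -102), 3)), Mul(Rational(-1, 4), Pow(Add(-267, -102), 4))), -1) = Pow(Add(Rational(-6875, 2), Mul(Rational(-275, 4), -369), Mul(Rational(-25, 2), Pow(-369, 3)), Mul(Rational(-1, 4), Pow(-369, 4))), -1) = Pow(Add(Rational(-6875, 2), Rational(101475, 4), Mul(Rational(-25, 2), -50243409), Mul(Rational(-1, 4), 18539817921)), -1) = Pow(Add(Rational(-6875, 2), Rational(101475, 4), Rational(1256085225, 2), Rational(-18539817921, 4)), -1) = Pow(Rational(-8013779873, 2), -1) = Rational(-2, 8013779873) ≈ -2.4957e-10)
Add(c, Mul(-1, T)) = Add(214037, Mul(-1, Rational(-2, 8013779873))) = Add(214037, Rational(2, 8013779873)) = Rational(1715245402677303, 8013779873)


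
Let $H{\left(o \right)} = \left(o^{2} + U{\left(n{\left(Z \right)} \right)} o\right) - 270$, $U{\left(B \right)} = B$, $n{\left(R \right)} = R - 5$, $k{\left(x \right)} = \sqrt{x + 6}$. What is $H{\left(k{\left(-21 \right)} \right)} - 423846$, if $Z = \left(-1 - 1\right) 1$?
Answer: $-424131 - 7 i \sqrt{15} \approx -4.2413 \cdot 10^{5} - 27.111 i$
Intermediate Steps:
$k{\left(x \right)} = \sqrt{6 + x}$
$Z = -2$ ($Z = \left(-2\right) 1 = -2$)
$n{\left(R \right)} = -5 + R$ ($n{\left(R \right)} = R - 5 = -5 + R$)
$H{\left(o \right)} = -270 + o^{2} - 7 o$ ($H{\left(o \right)} = \left(o^{2} + \left(-5 - 2\right) o\right) - 270 = \left(o^{2} - 7 o\right) - 270 = -270 + o^{2} - 7 o$)
$H{\left(k{\left(-21 \right)} \right)} - 423846 = \left(-270 + \left(\sqrt{6 - 21}\right)^{2} - 7 \sqrt{6 - 21}\right) - 423846 = \left(-270 + \left(\sqrt{-15}\right)^{2} - 7 \sqrt{-15}\right) - 423846 = \left(-270 + \left(i \sqrt{15}\right)^{2} - 7 i \sqrt{15}\right) - 423846 = \left(-270 - 15 - 7 i \sqrt{15}\right) - 423846 = \left(-285 - 7 i \sqrt{15}\right) - 423846 = -424131 - 7 i \sqrt{15}$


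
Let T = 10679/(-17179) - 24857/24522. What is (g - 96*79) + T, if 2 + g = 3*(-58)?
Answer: -48801390563/6287514 ≈ -7761.6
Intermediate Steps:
T = -10281923/6287514 (T = 10679*(-1/17179) - 24857*1/24522 = -10679/17179 - 371/366 = -10281923/6287514 ≈ -1.6353)
g = -176 (g = -2 + 3*(-58) = -2 - 174 = -176)
(g - 96*79) + T = (-176 - 96*79) - 10281923/6287514 = (-176 - 7584) - 10281923/6287514 = -7760 - 10281923/6287514 = -48801390563/6287514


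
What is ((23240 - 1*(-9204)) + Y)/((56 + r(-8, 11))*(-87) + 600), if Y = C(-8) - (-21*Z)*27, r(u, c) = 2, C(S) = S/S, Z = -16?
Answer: -2597/494 ≈ -5.2571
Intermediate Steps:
C(S) = 1
Y = -9071 (Y = 1 - (-21*(-16))*27 = 1 - 336*27 = 1 - 1*9072 = 1 - 9072 = -9071)
((23240 - 1*(-9204)) + Y)/((56 + r(-8, 11))*(-87) + 600) = ((23240 - 1*(-9204)) - 9071)/((56 + 2)*(-87) + 600) = ((23240 + 9204) - 9071)/(58*(-87) + 600) = (32444 - 9071)/(-5046 + 600) = 23373/(-4446) = 23373*(-1/4446) = -2597/494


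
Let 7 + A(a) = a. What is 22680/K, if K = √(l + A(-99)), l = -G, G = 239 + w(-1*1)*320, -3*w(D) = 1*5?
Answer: 4536*√1695/113 ≈ 1652.6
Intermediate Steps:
A(a) = -7 + a
w(D) = -5/3
G = -883/3 (G = 239 - 5/3*320 = 239 - 1600/3 = -883/3 ≈ -294.33)
l = 883/3 (l = -1*(-883/3) = 883/3 ≈ 294.33)
K = √1695/3 (K = √(883/3 + (-7 - 99)) = √(883/3 - 106) = √(565/3) = √1695/3 ≈ 13.723)
22680/K = 22680/((√1695/3)) = 22680*(√1695/565) = 4536*√1695/113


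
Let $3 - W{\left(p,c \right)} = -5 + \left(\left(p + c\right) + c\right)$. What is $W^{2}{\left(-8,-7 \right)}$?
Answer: $900$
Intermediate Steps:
$W{\left(p,c \right)} = 8 - p - 2 c$ ($W{\left(p,c \right)} = 3 - \left(-5 + \left(\left(p + c\right) + c\right)\right) = 3 - \left(-5 + \left(\left(c + p\right) + c\right)\right) = 3 - \left(-5 + \left(p + 2 c\right)\right) = 3 - \left(-5 + p + 2 c\right) = 8 - p - 2 c$)
$W^{2}{\left(-8,-7 \right)} = \left(8 - -8 - -14\right)^{2} = \left(8 + 8 + 14\right)^{2} = 30^{2} = 900$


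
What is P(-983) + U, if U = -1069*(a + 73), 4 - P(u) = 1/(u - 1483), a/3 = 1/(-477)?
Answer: -10197878263/130698 ≈ -78026.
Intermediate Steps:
a = -1/159 (a = 3/(-477) = 3*(-1/477) = -1/159 ≈ -0.0062893)
P(u) = 4 - 1/(-1483 + u) (P(u) = 4 - 1/(u - 1483) = 4 - 1/(-1483 + u))
U = -12406814/159 (U = -1069*(-1/159 + 73) = -1069*11606/159 = -12406814/159 ≈ -78030.)
P(-983) + U = (-5933 + 4*(-983))/(-1483 - 983) - 12406814/159 = (-5933 - 3932)/(-2466) - 12406814/159 = -1/2466*(-9865) - 12406814/159 = 9865/2466 - 12406814/159 = -10197878263/130698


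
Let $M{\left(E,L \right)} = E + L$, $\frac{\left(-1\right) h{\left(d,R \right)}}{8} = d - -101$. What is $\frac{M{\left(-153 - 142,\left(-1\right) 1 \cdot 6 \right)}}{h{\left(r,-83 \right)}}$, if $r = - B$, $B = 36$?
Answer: $\frac{301}{520} \approx 0.57885$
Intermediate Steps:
$r = -36$ ($r = \left(-1\right) 36 = -36$)
$h{\left(d,R \right)} = -808 - 8 d$ ($h{\left(d,R \right)} = - 8 \left(d - -101\right) = - 8 \left(d + 101\right) = - 8 \left(101 + d\right) = -808 - 8 d$)
$\frac{M{\left(-153 - 142,\left(-1\right) 1 \cdot 6 \right)}}{h{\left(r,-83 \right)}} = \frac{\left(-153 - 142\right) + \left(-1\right) 1 \cdot 6}{-808 - -288} = \frac{-295 - 6}{-808 + 288} = \frac{-295 - 6}{-520} = \left(-301\right) \left(- \frac{1}{520}\right) = \frac{301}{520}$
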